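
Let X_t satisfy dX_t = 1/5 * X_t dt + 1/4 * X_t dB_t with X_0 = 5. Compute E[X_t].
E[X_t] = 5*exp(t/5)

For GBM dX = mu X dt + sigma X dB with X_0 = x_0, apply Itô to Y = log X: dY = (mu - sigma^2/2) dt + sigma dB, so Y_t = log(x_0) + (mu - sigma^2/2) t + sigma B_t and hence X_t = x_0 * exp((mu - sigma^2/2) t + sigma B_t).
With mu = 1/5, sigma = 1/4, x_0 = 5, this gives:
  X_t = 5 * exp((27/160) * t + (1/4) * B_t).
Since sigma*B_t ~ Normal(0, sigma^2 t), E[exp(sigma*B_t)] = exp(sigma^2 t / 2); so E[X_t] = x_0 * exp((mu - sigma^2/2) t) * exp(sigma^2 t / 2) = x_0 * exp(mu t) = 5*exp(t/5).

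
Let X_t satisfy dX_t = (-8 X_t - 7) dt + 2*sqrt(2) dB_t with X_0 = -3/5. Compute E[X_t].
E[X_t] = -7/8 + 11*exp(-8*t)/40

Taking expectations and using E[dB_t] = 0, the mean m(t) = E[X_t] satisfies the ODE m'(t) = a m(t) + b with m(0) = x_0. With a = -8, b = -7, x_0 = -3/5, the solution is
  m(t) = x_0 * exp(a t) + (b/a) * (exp(a t) - 1)
       = (-3/5) * exp((-8) t) + ((-7)/(-8)) * (exp((-8) t) - 1)
       = -7/8 + 11*exp(-8*t)/40.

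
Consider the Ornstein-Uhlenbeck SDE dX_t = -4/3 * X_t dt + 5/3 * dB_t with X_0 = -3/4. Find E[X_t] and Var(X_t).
E[X_t] = -3*exp(-4*t/3)/4; Var(X_t) = 25/24 - 25*exp(-8*t/3)/24

The OU SDE dX = -theta X dt + sigma dB admits the integrating factor exp(theta t): d(exp(theta t) X_t) = sigma exp(theta t) dB_t. Integrating from 0 to t:
  X_t = x_0 * exp(-theta t) + sigma * int_0^t exp(-theta (t-s)) dB_s.
The Itô integral has mean 0 and (by the Itô isometry) variance sigma^2 * int_0^t exp(-2 theta (t - s)) ds = sigma^2 * (1 - exp(-2 theta t)) / (2 theta).
With theta = 4/3, sigma = 5/3, x_0 = -3/4:
  E[X_t] = -3/4 * exp(-4/3 t) = -3*exp(-4*t/3)/4
  Var(X_t) = (5/3)^2 * (1 - exp(-2*4/3 t)) / (2 * 4/3) = 25/24 - 25*exp(-8*t/3)/24.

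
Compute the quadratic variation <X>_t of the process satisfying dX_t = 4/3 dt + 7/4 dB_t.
<X>_t = 49*t/16

For an Itô process dX_t = a(t) dt + b(t) dB_t, the quadratic variation is <X>_t = int_0^t b(s)^2 ds (the drift term does not contribute). Here b(s) = 7/4, so
  b(s)^2 = 49/16.
Integrating from 0 to t:
  <X>_t = int_0^t (49/16) ds = 49*t/16.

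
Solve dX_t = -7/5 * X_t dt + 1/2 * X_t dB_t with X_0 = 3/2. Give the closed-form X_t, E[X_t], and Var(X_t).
X_t = 3/2 * exp((-61/40) t + (1/2) B_t); E[X_t] = 3*exp(-7*t/5)/2; Var(X_t) = (9*exp(t/4) - 9)*exp(-14*t/5)/4

For GBM dX = mu X dt + sigma X dB with X_0 = x_0, apply Itô to Y = log X: dY = (mu - sigma^2/2) dt + sigma dB, so Y_t = log(x_0) + (mu - sigma^2/2) t + sigma B_t and hence X_t = x_0 * exp((mu - sigma^2/2) t + sigma B_t).
With mu = -7/5, sigma = 1/2, x_0 = 3/2, this gives:
  X_t = 3/2 * exp((-61/40) * t + (1/2) * B_t).
Since sigma*B_t ~ Normal(0, sigma^2 t), E[exp(sigma*B_t)] = exp(sigma^2 t / 2); so E[X_t] = x_0 * exp((mu - sigma^2/2) t) * exp(sigma^2 t / 2) = x_0 * exp(mu t) = 3*exp(-7*t/5)/2.
Var(X_t) = E[X_t^2] - (E[X_t])^2 = x_0^2 * exp(2 mu t) * (exp(sigma^2 t) - 1) = (9*exp(t/4) - 9)*exp(-14*t/5)/4.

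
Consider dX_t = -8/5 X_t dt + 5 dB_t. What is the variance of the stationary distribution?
lim Var(X_t) = 125/16

The OU SDE dX = -theta X dt + sigma dB admits the integrating factor exp(theta t): d(exp(theta t) X_t) = sigma exp(theta t) dB_t. Integrating from 0 to t gives X_t = x_0 * exp(-theta t) + sigma * int_0^t exp(-theta (t-s)) dB_s for any initial x_0. The Itô integral has variance (by the Itô isometry) sigma^2 * int_0^t exp(-2 theta (t - s)) ds = sigma^2 * (1 - exp(-2 theta t)) / (2 theta), independent of x_0.
With theta = 8/5, sigma = 5:
  Var(X_t) = (5)^2 * (1 - exp(-2*8/5 t)) / (2 * 8/5) = 125/16 - 125*exp(-16*t/5)/16.
As t -> infinity, exp(-2*8/5 t) -> 0, so the stationary variance is sigma^2 / (2 theta) = 125/16.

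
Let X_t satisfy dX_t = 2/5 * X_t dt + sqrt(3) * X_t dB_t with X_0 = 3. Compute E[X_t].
E[X_t] = 3*exp(2*t/5)

For GBM dX = mu X dt + sigma X dB with X_0 = x_0, apply Itô to Y = log X: dY = (mu - sigma^2/2) dt + sigma dB, so Y_t = log(x_0) + (mu - sigma^2/2) t + sigma B_t and hence X_t = x_0 * exp((mu - sigma^2/2) t + sigma B_t).
With mu = 2/5, sigma = sqrt(3), x_0 = 3, this gives:
  X_t = 3 * exp((-11/10) * t + (sqrt(3)) * B_t).
Since sigma*B_t ~ Normal(0, sigma^2 t), E[exp(sigma*B_t)] = exp(sigma^2 t / 2); so E[X_t] = x_0 * exp((mu - sigma^2/2) t) * exp(sigma^2 t / 2) = x_0 * exp(mu t) = 3*exp(2*t/5).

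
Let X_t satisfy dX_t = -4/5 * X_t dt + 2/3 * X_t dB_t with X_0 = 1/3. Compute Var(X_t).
Var(X_t) = (exp(4*t/9) - 1)*exp(-8*t/5)/9

For GBM dX = mu X dt + sigma X dB with X_0 = x_0, apply Itô to Y = log X: dY = (mu - sigma^2/2) dt + sigma dB, so Y_t = log(x_0) + (mu - sigma^2/2) t + sigma B_t and hence X_t = x_0 * exp((mu - sigma^2/2) t + sigma B_t).
With mu = -4/5, sigma = 2/3, x_0 = 1/3, this gives:
  X_t = 1/3 * exp((-46/45) * t + (2/3) * B_t).
Since sigma*B_t ~ Normal(0, sigma^2 t), E[exp(sigma*B_t)] = exp(sigma^2 t / 2); so E[X_t] = x_0 * exp((mu - sigma^2/2) t) * exp(sigma^2 t / 2) = x_0 * exp(mu t) = exp(-4*t/5)/3.
Var(X_t) = E[X_t^2] - (E[X_t])^2 = x_0^2 * exp(2 mu t) * (exp(sigma^2 t) - 1) = (exp(4*t/9) - 1)*exp(-8*t/5)/9.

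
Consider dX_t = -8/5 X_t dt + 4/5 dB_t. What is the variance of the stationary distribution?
lim Var(X_t) = 1/5

The OU SDE dX = -theta X dt + sigma dB admits the integrating factor exp(theta t): d(exp(theta t) X_t) = sigma exp(theta t) dB_t. Integrating from 0 to t gives X_t = x_0 * exp(-theta t) + sigma * int_0^t exp(-theta (t-s)) dB_s for any initial x_0. The Itô integral has variance (by the Itô isometry) sigma^2 * int_0^t exp(-2 theta (t - s)) ds = sigma^2 * (1 - exp(-2 theta t)) / (2 theta), independent of x_0.
With theta = 8/5, sigma = 4/5:
  Var(X_t) = (4/5)^2 * (1 - exp(-2*8/5 t)) / (2 * 8/5) = 1/5 - exp(-16*t/5)/5.
As t -> infinity, exp(-2*8/5 t) -> 0, so the stationary variance is sigma^2 / (2 theta) = 1/5.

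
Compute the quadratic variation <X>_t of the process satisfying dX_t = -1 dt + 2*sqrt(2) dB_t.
<X>_t = 8*t

For an Itô process dX_t = a(t) dt + b(t) dB_t, the quadratic variation is <X>_t = int_0^t b(s)^2 ds (the drift term does not contribute). Here b(s) = 2*sqrt(2), so
  b(s)^2 = 8.
Integrating from 0 to t:
  <X>_t = int_0^t (8) ds = 8*t.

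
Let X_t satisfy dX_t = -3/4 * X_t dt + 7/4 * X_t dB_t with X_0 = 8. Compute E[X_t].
E[X_t] = 8*exp(-3*t/4)

For GBM dX = mu X dt + sigma X dB with X_0 = x_0, apply Itô to Y = log X: dY = (mu - sigma^2/2) dt + sigma dB, so Y_t = log(x_0) + (mu - sigma^2/2) t + sigma B_t and hence X_t = x_0 * exp((mu - sigma^2/2) t + sigma B_t).
With mu = -3/4, sigma = 7/4, x_0 = 8, this gives:
  X_t = 8 * exp((-73/32) * t + (7/4) * B_t).
Since sigma*B_t ~ Normal(0, sigma^2 t), E[exp(sigma*B_t)] = exp(sigma^2 t / 2); so E[X_t] = x_0 * exp((mu - sigma^2/2) t) * exp(sigma^2 t / 2) = x_0 * exp(mu t) = 8*exp(-3*t/4).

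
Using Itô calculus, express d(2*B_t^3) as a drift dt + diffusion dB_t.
d(2*B_t^3) = (6*B_t) dt + (6*B_t^2) dB_t

Itô's formula for f(B_t) gives d f(B_t) = f'(B_t) dB_t + (1/2) f''(B_t) dt. Compute derivatives of f(x) = 2*x^3:
  f'(x)  = 6*x^2
  f''(x) = 12*x
Substitute x = B_t and multiply the f'' term by 1/2:
  drift     = (1/2) * (12*x) evaluated at B_t = 6*B_t
  diffusion = (6*x^2) evaluated at B_t = 6*B_t^2
Therefore d(2*B_t^3) = (6*B_t) dt + (6*B_t^2) dB_t.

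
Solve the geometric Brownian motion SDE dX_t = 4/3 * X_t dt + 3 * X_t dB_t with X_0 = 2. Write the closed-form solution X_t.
X_t = 2 * exp((-19/6) * t + (3) * B_t)

For GBM dX = mu X dt + sigma X dB with X_0 = x_0, apply Itô to Y = log X: dY = (mu - sigma^2/2) dt + sigma dB, so Y_t = log(x_0) + (mu - sigma^2/2) t + sigma B_t and hence X_t = x_0 * exp((mu - sigma^2/2) t + sigma B_t).
With mu = 4/3, sigma = 3, x_0 = 2, this gives:
  X_t = 2 * exp((-19/6) * t + (3) * B_t).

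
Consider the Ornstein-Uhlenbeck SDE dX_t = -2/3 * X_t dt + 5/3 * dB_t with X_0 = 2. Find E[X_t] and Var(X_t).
E[X_t] = 2*exp(-2*t/3); Var(X_t) = 25/12 - 25*exp(-4*t/3)/12

The OU SDE dX = -theta X dt + sigma dB admits the integrating factor exp(theta t): d(exp(theta t) X_t) = sigma exp(theta t) dB_t. Integrating from 0 to t:
  X_t = x_0 * exp(-theta t) + sigma * int_0^t exp(-theta (t-s)) dB_s.
The Itô integral has mean 0 and (by the Itô isometry) variance sigma^2 * int_0^t exp(-2 theta (t - s)) ds = sigma^2 * (1 - exp(-2 theta t)) / (2 theta).
With theta = 2/3, sigma = 5/3, x_0 = 2:
  E[X_t] = 2 * exp(-2/3 t) = 2*exp(-2*t/3)
  Var(X_t) = (5/3)^2 * (1 - exp(-2*2/3 t)) / (2 * 2/3) = 25/12 - 25*exp(-4*t/3)/12.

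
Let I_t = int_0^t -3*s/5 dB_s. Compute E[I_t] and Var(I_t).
E[I_t] = 0; Var(I_t) = 3*t^3/25

The Itô integral of a deterministic integrand f(s) has mean 0 because each increment f(s) * (B_{s+ds} - B_s) has mean 0. By the Itô isometry:
  Var( int_0^t f(s) dB_s ) = E[ (int_0^t f(s) dB_s)^2 ] = int_0^t f(s)^2 ds.
Here f(s) = -3*s/5, so f(s)^2 = 9*s^2/25. Integrate:
  int_0^t (9*s^2/25) ds = 3*t^3/25.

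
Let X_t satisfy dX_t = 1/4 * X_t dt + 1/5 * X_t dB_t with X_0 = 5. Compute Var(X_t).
Var(X_t) = 25*(exp(t/25) - 1)*exp(t/2)

For GBM dX = mu X dt + sigma X dB with X_0 = x_0, apply Itô to Y = log X: dY = (mu - sigma^2/2) dt + sigma dB, so Y_t = log(x_0) + (mu - sigma^2/2) t + sigma B_t and hence X_t = x_0 * exp((mu - sigma^2/2) t + sigma B_t).
With mu = 1/4, sigma = 1/5, x_0 = 5, this gives:
  X_t = 5 * exp((23/100) * t + (1/5) * B_t).
Since sigma*B_t ~ Normal(0, sigma^2 t), E[exp(sigma*B_t)] = exp(sigma^2 t / 2); so E[X_t] = x_0 * exp((mu - sigma^2/2) t) * exp(sigma^2 t / 2) = x_0 * exp(mu t) = 5*exp(t/4).
Var(X_t) = E[X_t^2] - (E[X_t])^2 = x_0^2 * exp(2 mu t) * (exp(sigma^2 t) - 1) = 25*(exp(t/25) - 1)*exp(t/2).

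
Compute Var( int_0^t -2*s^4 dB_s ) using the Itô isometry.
Var = 4*t^9/9

The Itô integral of a deterministic integrand f(s) has mean 0 because each increment f(s) * (B_{s+ds} - B_s) has mean 0. By the Itô isometry:
  Var( int_0^t f(s) dB_s ) = E[ (int_0^t f(s) dB_s)^2 ] = int_0^t f(s)^2 ds.
Here f(s) = -2*s^4, so f(s)^2 = 4*s^8. Integrate:
  int_0^t (4*s^8) ds = 4*t^9/9.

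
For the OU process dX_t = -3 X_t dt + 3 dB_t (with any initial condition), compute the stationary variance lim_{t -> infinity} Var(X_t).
lim Var(X_t) = 3/2

The OU SDE dX = -theta X dt + sigma dB admits the integrating factor exp(theta t): d(exp(theta t) X_t) = sigma exp(theta t) dB_t. Integrating from 0 to t gives X_t = x_0 * exp(-theta t) + sigma * int_0^t exp(-theta (t-s)) dB_s for any initial x_0. The Itô integral has variance (by the Itô isometry) sigma^2 * int_0^t exp(-2 theta (t - s)) ds = sigma^2 * (1 - exp(-2 theta t)) / (2 theta), independent of x_0.
With theta = 3, sigma = 3:
  Var(X_t) = (3)^2 * (1 - exp(-2*3 t)) / (2 * 3) = 3/2 - 3*exp(-6*t)/2.
As t -> infinity, exp(-2*3 t) -> 0, so the stationary variance is sigma^2 / (2 theta) = 3/2.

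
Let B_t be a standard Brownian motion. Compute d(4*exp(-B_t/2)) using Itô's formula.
d(4*exp(-B_t/2)) = (exp(-B_t/2)/2) dt + (-2*exp(-B_t/2)) dB_t

Itô's formula for f(B_t) gives d f(B_t) = f'(B_t) dB_t + (1/2) f''(B_t) dt. Compute derivatives of f(x) = 4*exp(-x/2):
  f'(x)  = -2*exp(-x/2)
  f''(x) = exp(-x/2)
Substitute x = B_t and multiply the f'' term by 1/2:
  drift     = (1/2) * (exp(-x/2)) evaluated at B_t = exp(-B_t/2)/2
  diffusion = (-2*exp(-x/2)) evaluated at B_t = -2*exp(-B_t/2)
Therefore d(4*exp(-B_t/2)) = (exp(-B_t/2)/2) dt + (-2*exp(-B_t/2)) dB_t.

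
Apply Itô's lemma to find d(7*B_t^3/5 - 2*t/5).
d(7*B_t^3/5 - 2*t/5) = (21*B_t/5 - 2/5) dt + (21*B_t^2/5) dB_t

Itô's formula for f(t, x): d f(t, B_t) = (f_t + (1/2) f_xx) dt + f_x dB_t. Compute partials of f(t, x) = -2*t/5 + 7*x^3/5:
  f_t(t,x)  = -2/5
  f_x(t,x)  = 21*x^2/5
  f_xx(t,x) = 42*x/5
Assemble drift = f_t + (1/2) f_xx = 21*x/5 - 2/5 and diffusion = f_x = 21*x^2/5. Substituting x = B_t:
  d(7*B_t^3/5 - 2*t/5) = (21*B_t/5 - 2/5) dt + (21*B_t^2/5) dB_t.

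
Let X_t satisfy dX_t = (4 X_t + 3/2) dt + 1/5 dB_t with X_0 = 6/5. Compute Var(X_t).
Var(X_t) = exp(8*t)/200 - 1/200

The variance V(t) = Var(X_t) satisfies V'(t) = 2 a V(t) + c^2 with V(0) = 0 (drift coefficient is linear in X, diffusion is constant). With a = 4, c = 1/5, the solution is
  V(t) = (c^2 / (2 a)) * (exp(2 a t) - 1)
       = ((1/5)^2 / (2*4)) * (exp(8 t) - 1)
       = exp(8*t)/200 - 1/200.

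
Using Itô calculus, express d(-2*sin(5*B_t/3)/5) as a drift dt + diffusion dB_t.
d(-2*sin(5*B_t/3)/5) = (5*sin(5*B_t/3)/9) dt + (-2*cos(5*B_t/3)/3) dB_t

Itô's formula for f(B_t) gives d f(B_t) = f'(B_t) dB_t + (1/2) f''(B_t) dt. Compute derivatives of f(x) = -2*sin(5*x/3)/5:
  f'(x)  = -2*cos(5*x/3)/3
  f''(x) = 10*sin(5*x/3)/9
Substitute x = B_t and multiply the f'' term by 1/2:
  drift     = (1/2) * (10*sin(5*x/3)/9) evaluated at B_t = 5*sin(5*B_t/3)/9
  diffusion = (-2*cos(5*x/3)/3) evaluated at B_t = -2*cos(5*B_t/3)/3
Therefore d(-2*sin(5*B_t/3)/5) = (5*sin(5*B_t/3)/9) dt + (-2*cos(5*B_t/3)/3) dB_t.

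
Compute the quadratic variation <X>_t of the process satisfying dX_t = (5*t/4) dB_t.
<X>_t = 25*t^3/48

For an Itô process dX_t = a(t) dt + b(t) dB_t, the quadratic variation is <X>_t = int_0^t b(s)^2 ds (the drift term does not contribute). Here b(s) = 5*s/4, so
  b(s)^2 = 25*s^2/16.
Integrating from 0 to t:
  <X>_t = int_0^t (25*s^2/16) ds = 25*t^3/48.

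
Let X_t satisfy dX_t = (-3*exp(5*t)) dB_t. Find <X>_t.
<X>_t = 9*exp(10*t)/10 - 9/10

For an Itô process dX_t = a(t) dt + b(t) dB_t, the quadratic variation is <X>_t = int_0^t b(s)^2 ds (the drift term does not contribute). Here b(s) = -3*exp(5*s), so
  b(s)^2 = 9*exp(10*s).
Integrating from 0 to t:
  <X>_t = int_0^t (9*exp(10*s)) ds = 9*exp(10*t)/10 - 9/10.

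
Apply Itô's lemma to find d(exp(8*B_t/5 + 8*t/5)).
d(exp(8*B_t/5 + 8*t/5)) = (72*exp(8*B_t/5 + 8*t/5)/25) dt + (8*exp(8*B_t/5 + 8*t/5)/5) dB_t

Itô's formula for f(t, x): d f(t, B_t) = (f_t + (1/2) f_xx) dt + f_x dB_t. Compute partials of f(t, x) = exp(8*t/5 + 8*x/5):
  f_t(t,x)  = 8*exp(8*t/5 + 8*x/5)/5
  f_x(t,x)  = 8*exp(8*t/5 + 8*x/5)/5
  f_xx(t,x) = 64*exp(8*t/5 + 8*x/5)/25
Assemble drift = f_t + (1/2) f_xx = 72*exp(8*t/5 + 8*x/5)/25 and diffusion = f_x = 8*exp(8*t/5 + 8*x/5)/5. Substituting x = B_t:
  d(exp(8*B_t/5 + 8*t/5)) = (72*exp(8*B_t/5 + 8*t/5)/25) dt + (8*exp(8*B_t/5 + 8*t/5)/5) dB_t.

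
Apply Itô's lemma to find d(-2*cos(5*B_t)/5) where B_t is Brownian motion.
d(-2*cos(5*B_t)/5) = (5*cos(5*B_t)) dt + (2*sin(5*B_t)) dB_t

Itô's formula for f(B_t) gives d f(B_t) = f'(B_t) dB_t + (1/2) f''(B_t) dt. Compute derivatives of f(x) = -2*cos(5*x)/5:
  f'(x)  = 2*sin(5*x)
  f''(x) = 10*cos(5*x)
Substitute x = B_t and multiply the f'' term by 1/2:
  drift     = (1/2) * (10*cos(5*x)) evaluated at B_t = 5*cos(5*B_t)
  diffusion = (2*sin(5*x)) evaluated at B_t = 2*sin(5*B_t)
Therefore d(-2*cos(5*B_t)/5) = (5*cos(5*B_t)) dt + (2*sin(5*B_t)) dB_t.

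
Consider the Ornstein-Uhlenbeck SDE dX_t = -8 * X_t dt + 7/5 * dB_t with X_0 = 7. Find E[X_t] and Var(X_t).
E[X_t] = 7*exp(-8*t); Var(X_t) = 49/400 - 49*exp(-16*t)/400

The OU SDE dX = -theta X dt + sigma dB admits the integrating factor exp(theta t): d(exp(theta t) X_t) = sigma exp(theta t) dB_t. Integrating from 0 to t:
  X_t = x_0 * exp(-theta t) + sigma * int_0^t exp(-theta (t-s)) dB_s.
The Itô integral has mean 0 and (by the Itô isometry) variance sigma^2 * int_0^t exp(-2 theta (t - s)) ds = sigma^2 * (1 - exp(-2 theta t)) / (2 theta).
With theta = 8, sigma = 7/5, x_0 = 7:
  E[X_t] = 7 * exp(-8 t) = 7*exp(-8*t)
  Var(X_t) = (7/5)^2 * (1 - exp(-2*8 t)) / (2 * 8) = 49/400 - 49*exp(-16*t)/400.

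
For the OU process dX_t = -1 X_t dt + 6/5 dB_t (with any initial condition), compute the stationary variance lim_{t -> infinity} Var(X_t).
lim Var(X_t) = 18/25

The OU SDE dX = -theta X dt + sigma dB admits the integrating factor exp(theta t): d(exp(theta t) X_t) = sigma exp(theta t) dB_t. Integrating from 0 to t gives X_t = x_0 * exp(-theta t) + sigma * int_0^t exp(-theta (t-s)) dB_s for any initial x_0. The Itô integral has variance (by the Itô isometry) sigma^2 * int_0^t exp(-2 theta (t - s)) ds = sigma^2 * (1 - exp(-2 theta t)) / (2 theta), independent of x_0.
With theta = 1, sigma = 6/5:
  Var(X_t) = (6/5)^2 * (1 - exp(-2*1 t)) / (2 * 1) = 18/25 - 18*exp(-2*t)/25.
As t -> infinity, exp(-2*1 t) -> 0, so the stationary variance is sigma^2 / (2 theta) = 18/25.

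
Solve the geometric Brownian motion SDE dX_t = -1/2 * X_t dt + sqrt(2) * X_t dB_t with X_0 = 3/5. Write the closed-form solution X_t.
X_t = 3/5 * exp((-3/2) * t + (sqrt(2)) * B_t)

For GBM dX = mu X dt + sigma X dB with X_0 = x_0, apply Itô to Y = log X: dY = (mu - sigma^2/2) dt + sigma dB, so Y_t = log(x_0) + (mu - sigma^2/2) t + sigma B_t and hence X_t = x_0 * exp((mu - sigma^2/2) t + sigma B_t).
With mu = -1/2, sigma = sqrt(2), x_0 = 3/5, this gives:
  X_t = 3/5 * exp((-3/2) * t + (sqrt(2)) * B_t).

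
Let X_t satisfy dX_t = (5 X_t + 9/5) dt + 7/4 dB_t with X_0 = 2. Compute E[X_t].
E[X_t] = 59*exp(5*t)/25 - 9/25

Taking expectations and using E[dB_t] = 0, the mean m(t) = E[X_t] satisfies the ODE m'(t) = a m(t) + b with m(0) = x_0. With a = 5, b = 9/5, x_0 = 2, the solution is
  m(t) = x_0 * exp(a t) + (b/a) * (exp(a t) - 1)
       = 2 * exp(5 t) + ((9/5)/5) * (exp(5 t) - 1)
       = 59*exp(5*t)/25 - 9/25.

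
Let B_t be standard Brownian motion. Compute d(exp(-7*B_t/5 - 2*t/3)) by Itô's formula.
d(exp(-7*B_t/5 - 2*t/3)) = (47*exp(-7*B_t/5 - 2*t/3)/150) dt + (-7*exp(-7*B_t/5 - 2*t/3)/5) dB_t

Itô's formula for f(t, x): d f(t, B_t) = (f_t + (1/2) f_xx) dt + f_x dB_t. Compute partials of f(t, x) = exp(-2*t/3 - 7*x/5):
  f_t(t,x)  = -2*exp(-2*t/3 - 7*x/5)/3
  f_x(t,x)  = -7*exp(-2*t/3 - 7*x/5)/5
  f_xx(t,x) = 49*exp(-2*t/3 - 7*x/5)/25
Assemble drift = f_t + (1/2) f_xx = 47*exp(-2*t/3 - 7*x/5)/150 and diffusion = f_x = -7*exp(-2*t/3 - 7*x/5)/5. Substituting x = B_t:
  d(exp(-7*B_t/5 - 2*t/3)) = (47*exp(-7*B_t/5 - 2*t/3)/150) dt + (-7*exp(-7*B_t/5 - 2*t/3)/5) dB_t.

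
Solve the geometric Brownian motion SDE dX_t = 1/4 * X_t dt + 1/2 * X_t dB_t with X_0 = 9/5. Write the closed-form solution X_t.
X_t = 9/5 * exp((1/8) * t + (1/2) * B_t)

For GBM dX = mu X dt + sigma X dB with X_0 = x_0, apply Itô to Y = log X: dY = (mu - sigma^2/2) dt + sigma dB, so Y_t = log(x_0) + (mu - sigma^2/2) t + sigma B_t and hence X_t = x_0 * exp((mu - sigma^2/2) t + sigma B_t).
With mu = 1/4, sigma = 1/2, x_0 = 9/5, this gives:
  X_t = 9/5 * exp((1/8) * t + (1/2) * B_t).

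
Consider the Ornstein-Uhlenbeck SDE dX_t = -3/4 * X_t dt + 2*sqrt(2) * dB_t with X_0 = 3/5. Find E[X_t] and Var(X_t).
E[X_t] = 3*exp(-3*t/4)/5; Var(X_t) = 16/3 - 16*exp(-3*t/2)/3

The OU SDE dX = -theta X dt + sigma dB admits the integrating factor exp(theta t): d(exp(theta t) X_t) = sigma exp(theta t) dB_t. Integrating from 0 to t:
  X_t = x_0 * exp(-theta t) + sigma * int_0^t exp(-theta (t-s)) dB_s.
The Itô integral has mean 0 and (by the Itô isometry) variance sigma^2 * int_0^t exp(-2 theta (t - s)) ds = sigma^2 * (1 - exp(-2 theta t)) / (2 theta).
With theta = 3/4, sigma = 2*sqrt(2), x_0 = 3/5:
  E[X_t] = 3/5 * exp(-3/4 t) = 3*exp(-3*t/4)/5
  Var(X_t) = (2*sqrt(2))^2 * (1 - exp(-2*3/4 t)) / (2 * 3/4) = 16/3 - 16*exp(-3*t/2)/3.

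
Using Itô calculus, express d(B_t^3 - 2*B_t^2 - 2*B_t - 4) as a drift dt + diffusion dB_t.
d(B_t^3 - 2*B_t^2 - 2*B_t - 4) = (3*B_t - 2) dt + (3*B_t^2 - 4*B_t - 2) dB_t

Itô's formula for f(B_t) gives d f(B_t) = f'(B_t) dB_t + (1/2) f''(B_t) dt. Compute derivatives of f(x) = x^3 - 2*x^2 - 2*x - 4:
  f'(x)  = 3*x^2 - 4*x - 2
  f''(x) = 6*x - 4
Substitute x = B_t and multiply the f'' term by 1/2:
  drift     = (1/2) * (6*x - 4) evaluated at B_t = 3*B_t - 2
  diffusion = (3*x^2 - 4*x - 2) evaluated at B_t = 3*B_t^2 - 4*B_t - 2
Therefore d(B_t^3 - 2*B_t^2 - 2*B_t - 4) = (3*B_t - 2) dt + (3*B_t^2 - 4*B_t - 2) dB_t.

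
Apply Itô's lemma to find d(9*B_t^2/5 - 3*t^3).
d(9*B_t^2/5 - 3*t^3) = (9/5 - 9*t^2) dt + (18*B_t/5) dB_t

Itô's formula for f(t, x): d f(t, B_t) = (f_t + (1/2) f_xx) dt + f_x dB_t. Compute partials of f(t, x) = -3*t^3 + 9*x^2/5:
  f_t(t,x)  = -9*t^2
  f_x(t,x)  = 18*x/5
  f_xx(t,x) = 18/5
Assemble drift = f_t + (1/2) f_xx = 9/5 - 9*t^2 and diffusion = f_x = 18*x/5. Substituting x = B_t:
  d(9*B_t^2/5 - 3*t^3) = (9/5 - 9*t^2) dt + (18*B_t/5) dB_t.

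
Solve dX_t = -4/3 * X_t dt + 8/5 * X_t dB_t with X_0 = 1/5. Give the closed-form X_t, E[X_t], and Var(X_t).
X_t = 1/5 * exp((-196/75) t + (8/5) B_t); E[X_t] = exp(-4*t/3)/5; Var(X_t) = (exp(64*t/25) - 1)*exp(-8*t/3)/25

For GBM dX = mu X dt + sigma X dB with X_0 = x_0, apply Itô to Y = log X: dY = (mu - sigma^2/2) dt + sigma dB, so Y_t = log(x_0) + (mu - sigma^2/2) t + sigma B_t and hence X_t = x_0 * exp((mu - sigma^2/2) t + sigma B_t).
With mu = -4/3, sigma = 8/5, x_0 = 1/5, this gives:
  X_t = 1/5 * exp((-196/75) * t + (8/5) * B_t).
Since sigma*B_t ~ Normal(0, sigma^2 t), E[exp(sigma*B_t)] = exp(sigma^2 t / 2); so E[X_t] = x_0 * exp((mu - sigma^2/2) t) * exp(sigma^2 t / 2) = x_0 * exp(mu t) = exp(-4*t/3)/5.
Var(X_t) = E[X_t^2] - (E[X_t])^2 = x_0^2 * exp(2 mu t) * (exp(sigma^2 t) - 1) = (exp(64*t/25) - 1)*exp(-8*t/3)/25.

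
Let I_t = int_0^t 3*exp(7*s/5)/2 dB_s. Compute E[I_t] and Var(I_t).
E[I_t] = 0; Var(I_t) = 45*exp(14*t/5)/56 - 45/56

The Itô integral of a deterministic integrand f(s) has mean 0 because each increment f(s) * (B_{s+ds} - B_s) has mean 0. By the Itô isometry:
  Var( int_0^t f(s) dB_s ) = E[ (int_0^t f(s) dB_s)^2 ] = int_0^t f(s)^2 ds.
Here f(s) = 3*exp(7*s/5)/2, so f(s)^2 = 9*exp(14*s/5)/4. Integrate:
  int_0^t (9*exp(14*s/5)/4) ds = 45*exp(14*t/5)/56 - 45/56.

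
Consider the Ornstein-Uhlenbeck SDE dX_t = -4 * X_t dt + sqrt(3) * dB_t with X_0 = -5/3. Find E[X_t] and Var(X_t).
E[X_t] = -5*exp(-4*t)/3; Var(X_t) = 3/8 - 3*exp(-8*t)/8

The OU SDE dX = -theta X dt + sigma dB admits the integrating factor exp(theta t): d(exp(theta t) X_t) = sigma exp(theta t) dB_t. Integrating from 0 to t:
  X_t = x_0 * exp(-theta t) + sigma * int_0^t exp(-theta (t-s)) dB_s.
The Itô integral has mean 0 and (by the Itô isometry) variance sigma^2 * int_0^t exp(-2 theta (t - s)) ds = sigma^2 * (1 - exp(-2 theta t)) / (2 theta).
With theta = 4, sigma = sqrt(3), x_0 = -5/3:
  E[X_t] = -5/3 * exp(-4 t) = -5*exp(-4*t)/3
  Var(X_t) = (sqrt(3))^2 * (1 - exp(-2*4 t)) / (2 * 4) = 3/8 - 3*exp(-8*t)/8.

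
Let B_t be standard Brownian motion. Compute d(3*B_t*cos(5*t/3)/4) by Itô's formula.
d(3*B_t*cos(5*t/3)/4) = (-5*B_t*sin(5*t/3)/4) dt + (3*cos(5*t/3)/4) dB_t

Itô's formula for f(t, x): d f(t, B_t) = (f_t + (1/2) f_xx) dt + f_x dB_t. Compute partials of f(t, x) = 3*x*cos(5*t/3)/4:
  f_t(t,x)  = -5*x*sin(5*t/3)/4
  f_x(t,x)  = 3*cos(5*t/3)/4
  f_xx(t,x) = 0
Assemble drift = f_t + (1/2) f_xx = -5*x*sin(5*t/3)/4 and diffusion = f_x = 3*cos(5*t/3)/4. Substituting x = B_t:
  d(3*B_t*cos(5*t/3)/4) = (-5*B_t*sin(5*t/3)/4) dt + (3*cos(5*t/3)/4) dB_t.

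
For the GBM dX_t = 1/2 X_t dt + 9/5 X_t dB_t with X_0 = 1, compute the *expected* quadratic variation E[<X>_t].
E[<X>_t] = 81*exp(106*t/25)/106 - 81/106

<X>_t = int_0^t ((9/5) * X_s)^2 ds. Taking expectation inside the integral: E[<X>_t] = (9/5)^2 * int_0^t E[X_s^2] ds. For GBM, E[X_s^2] = x_0^2 * exp((2 mu + sigma^2) s). Integrating:
  E[<X>_t] = (9/5)^2 * 1^2 * (exp((2*(1/2) + (9/5)^2) t) - 1) / (2*(1/2) + (9/5)^2)
           = (9/5)^2 * 1^2 * (exp((106/25) t) - 1) / (106/25) = 81*exp(106*t/25)/106 - 81/106.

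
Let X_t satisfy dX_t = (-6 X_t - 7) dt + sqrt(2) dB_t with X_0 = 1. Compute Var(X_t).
Var(X_t) = 1/6 - exp(-12*t)/6

The variance V(t) = Var(X_t) satisfies V'(t) = 2 a V(t) + c^2 with V(0) = 0 (drift coefficient is linear in X, diffusion is constant). With a = -6, c = sqrt(2), the solution is
  V(t) = (c^2 / (2 a)) * (exp(2 a t) - 1)
       = (sqrt(2)^2 / (2*(-6))) * (exp((-12) t) - 1)
       = 1/6 - exp(-12*t)/6.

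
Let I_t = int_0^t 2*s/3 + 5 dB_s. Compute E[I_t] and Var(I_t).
E[I_t] = 0; Var(I_t) = t*(4*t^2 + 90*t + 675)/27

The Itô integral of a deterministic integrand f(s) has mean 0 because each increment f(s) * (B_{s+ds} - B_s) has mean 0. By the Itô isometry:
  Var( int_0^t f(s) dB_s ) = E[ (int_0^t f(s) dB_s)^2 ] = int_0^t f(s)^2 ds.
Here f(s) = 2*s/3 + 5, so f(s)^2 = (2*s + 15)^2/9. Integrate:
  int_0^t ((2*s + 15)^2/9) ds = t*(4*t^2 + 90*t + 675)/27.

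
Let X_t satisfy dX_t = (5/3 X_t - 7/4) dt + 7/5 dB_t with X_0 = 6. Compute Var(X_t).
Var(X_t) = 147*exp(10*t/3)/250 - 147/250

The variance V(t) = Var(X_t) satisfies V'(t) = 2 a V(t) + c^2 with V(0) = 0 (drift coefficient is linear in X, diffusion is constant). With a = 5/3, c = 7/5, the solution is
  V(t) = (c^2 / (2 a)) * (exp(2 a t) - 1)
       = ((7/5)^2 / (2*(5/3))) * (exp((10/3) t) - 1)
       = 147*exp(10*t/3)/250 - 147/250.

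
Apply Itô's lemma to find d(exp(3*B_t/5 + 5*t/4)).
d(exp(3*B_t/5 + 5*t/4)) = (143*exp(3*B_t/5 + 5*t/4)/100) dt + (3*exp(3*B_t/5 + 5*t/4)/5) dB_t

Itô's formula for f(t, x): d f(t, B_t) = (f_t + (1/2) f_xx) dt + f_x dB_t. Compute partials of f(t, x) = exp(5*t/4 + 3*x/5):
  f_t(t,x)  = 5*exp(5*t/4 + 3*x/5)/4
  f_x(t,x)  = 3*exp(5*t/4 + 3*x/5)/5
  f_xx(t,x) = 9*exp(5*t/4 + 3*x/5)/25
Assemble drift = f_t + (1/2) f_xx = 143*exp(5*t/4 + 3*x/5)/100 and diffusion = f_x = 3*exp(5*t/4 + 3*x/5)/5. Substituting x = B_t:
  d(exp(3*B_t/5 + 5*t/4)) = (143*exp(3*B_t/5 + 5*t/4)/100) dt + (3*exp(3*B_t/5 + 5*t/4)/5) dB_t.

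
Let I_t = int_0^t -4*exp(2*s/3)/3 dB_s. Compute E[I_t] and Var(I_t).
E[I_t] = 0; Var(I_t) = 4*exp(4*t/3)/3 - 4/3

The Itô integral of a deterministic integrand f(s) has mean 0 because each increment f(s) * (B_{s+ds} - B_s) has mean 0. By the Itô isometry:
  Var( int_0^t f(s) dB_s ) = E[ (int_0^t f(s) dB_s)^2 ] = int_0^t f(s)^2 ds.
Here f(s) = -4*exp(2*s/3)/3, so f(s)^2 = 16*exp(4*s/3)/9. Integrate:
  int_0^t (16*exp(4*s/3)/9) ds = 4*exp(4*t/3)/3 - 4/3.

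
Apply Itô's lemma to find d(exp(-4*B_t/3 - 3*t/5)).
d(exp(-4*B_t/3 - 3*t/5)) = (13*exp(-4*B_t/3 - 3*t/5)/45) dt + (-4*exp(-4*B_t/3 - 3*t/5)/3) dB_t

Itô's formula for f(t, x): d f(t, B_t) = (f_t + (1/2) f_xx) dt + f_x dB_t. Compute partials of f(t, x) = exp(-3*t/5 - 4*x/3):
  f_t(t,x)  = -3*exp(-3*t/5 - 4*x/3)/5
  f_x(t,x)  = -4*exp(-3*t/5 - 4*x/3)/3
  f_xx(t,x) = 16*exp(-3*t/5 - 4*x/3)/9
Assemble drift = f_t + (1/2) f_xx = 13*exp(-3*t/5 - 4*x/3)/45 and diffusion = f_x = -4*exp(-3*t/5 - 4*x/3)/3. Substituting x = B_t:
  d(exp(-4*B_t/3 - 3*t/5)) = (13*exp(-4*B_t/3 - 3*t/5)/45) dt + (-4*exp(-4*B_t/3 - 3*t/5)/3) dB_t.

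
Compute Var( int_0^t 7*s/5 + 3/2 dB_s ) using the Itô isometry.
Var = t*(196*t^2 + 630*t + 675)/300

The Itô integral of a deterministic integrand f(s) has mean 0 because each increment f(s) * (B_{s+ds} - B_s) has mean 0. By the Itô isometry:
  Var( int_0^t f(s) dB_s ) = E[ (int_0^t f(s) dB_s)^2 ] = int_0^t f(s)^2 ds.
Here f(s) = 7*s/5 + 3/2, so f(s)^2 = (14*s + 15)^2/100. Integrate:
  int_0^t ((14*s + 15)^2/100) ds = t*(196*t^2 + 630*t + 675)/300.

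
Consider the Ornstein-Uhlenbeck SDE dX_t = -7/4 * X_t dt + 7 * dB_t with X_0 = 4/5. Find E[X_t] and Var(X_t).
E[X_t] = 4*exp(-7*t/4)/5; Var(X_t) = 14 - 14*exp(-7*t/2)

The OU SDE dX = -theta X dt + sigma dB admits the integrating factor exp(theta t): d(exp(theta t) X_t) = sigma exp(theta t) dB_t. Integrating from 0 to t:
  X_t = x_0 * exp(-theta t) + sigma * int_0^t exp(-theta (t-s)) dB_s.
The Itô integral has mean 0 and (by the Itô isometry) variance sigma^2 * int_0^t exp(-2 theta (t - s)) ds = sigma^2 * (1 - exp(-2 theta t)) / (2 theta).
With theta = 7/4, sigma = 7, x_0 = 4/5:
  E[X_t] = 4/5 * exp(-7/4 t) = 4*exp(-7*t/4)/5
  Var(X_t) = (7)^2 * (1 - exp(-2*7/4 t)) / (2 * 7/4) = 14 - 14*exp(-7*t/2).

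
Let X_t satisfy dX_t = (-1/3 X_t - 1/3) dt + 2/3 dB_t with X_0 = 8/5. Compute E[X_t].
E[X_t] = -1 + 13*exp(-t/3)/5

Taking expectations and using E[dB_t] = 0, the mean m(t) = E[X_t] satisfies the ODE m'(t) = a m(t) + b with m(0) = x_0. With a = -1/3, b = -1/3, x_0 = 8/5, the solution is
  m(t) = x_0 * exp(a t) + (b/a) * (exp(a t) - 1)
       = (8/5) * exp((-1/3) t) + ((-1/3)/(-1/3)) * (exp((-1/3) t) - 1)
       = -1 + 13*exp(-t/3)/5.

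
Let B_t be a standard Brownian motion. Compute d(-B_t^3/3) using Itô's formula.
d(-B_t^3/3) = (-B_t) dt + (-B_t^2) dB_t

Itô's formula for f(B_t) gives d f(B_t) = f'(B_t) dB_t + (1/2) f''(B_t) dt. Compute derivatives of f(x) = -x^3/3:
  f'(x)  = -x^2
  f''(x) = -2*x
Substitute x = B_t and multiply the f'' term by 1/2:
  drift     = (1/2) * (-2*x) evaluated at B_t = -B_t
  diffusion = (-x^2) evaluated at B_t = -B_t^2
Therefore d(-B_t^3/3) = (-B_t) dt + (-B_t^2) dB_t.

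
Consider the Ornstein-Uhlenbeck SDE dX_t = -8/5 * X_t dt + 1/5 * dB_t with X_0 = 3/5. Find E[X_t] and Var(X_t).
E[X_t] = 3*exp(-8*t/5)/5; Var(X_t) = 1/80 - exp(-16*t/5)/80

The OU SDE dX = -theta X dt + sigma dB admits the integrating factor exp(theta t): d(exp(theta t) X_t) = sigma exp(theta t) dB_t. Integrating from 0 to t:
  X_t = x_0 * exp(-theta t) + sigma * int_0^t exp(-theta (t-s)) dB_s.
The Itô integral has mean 0 and (by the Itô isometry) variance sigma^2 * int_0^t exp(-2 theta (t - s)) ds = sigma^2 * (1 - exp(-2 theta t)) / (2 theta).
With theta = 8/5, sigma = 1/5, x_0 = 3/5:
  E[X_t] = 3/5 * exp(-8/5 t) = 3*exp(-8*t/5)/5
  Var(X_t) = (1/5)^2 * (1 - exp(-2*8/5 t)) / (2 * 8/5) = 1/80 - exp(-16*t/5)/80.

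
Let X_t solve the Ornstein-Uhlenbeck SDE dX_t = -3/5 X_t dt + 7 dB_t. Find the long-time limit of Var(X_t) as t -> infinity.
lim Var(X_t) = 245/6

The OU SDE dX = -theta X dt + sigma dB admits the integrating factor exp(theta t): d(exp(theta t) X_t) = sigma exp(theta t) dB_t. Integrating from 0 to t gives X_t = x_0 * exp(-theta t) + sigma * int_0^t exp(-theta (t-s)) dB_s for any initial x_0. The Itô integral has variance (by the Itô isometry) sigma^2 * int_0^t exp(-2 theta (t - s)) ds = sigma^2 * (1 - exp(-2 theta t)) / (2 theta), independent of x_0.
With theta = 3/5, sigma = 7:
  Var(X_t) = (7)^2 * (1 - exp(-2*3/5 t)) / (2 * 3/5) = 245/6 - 245*exp(-6*t/5)/6.
As t -> infinity, exp(-2*3/5 t) -> 0, so the stationary variance is sigma^2 / (2 theta) = 245/6.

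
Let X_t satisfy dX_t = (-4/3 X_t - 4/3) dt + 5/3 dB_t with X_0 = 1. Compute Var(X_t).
Var(X_t) = 25/24 - 25*exp(-8*t/3)/24

The variance V(t) = Var(X_t) satisfies V'(t) = 2 a V(t) + c^2 with V(0) = 0 (drift coefficient is linear in X, diffusion is constant). With a = -4/3, c = 5/3, the solution is
  V(t) = (c^2 / (2 a)) * (exp(2 a t) - 1)
       = ((5/3)^2 / (2*(-4/3))) * (exp((-8/3) t) - 1)
       = 25/24 - 25*exp(-8*t/3)/24.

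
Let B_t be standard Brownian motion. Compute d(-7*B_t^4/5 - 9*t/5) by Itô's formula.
d(-7*B_t^4/5 - 9*t/5) = (-42*B_t^2/5 - 9/5) dt + (-28*B_t^3/5) dB_t

Itô's formula for f(t, x): d f(t, B_t) = (f_t + (1/2) f_xx) dt + f_x dB_t. Compute partials of f(t, x) = -9*t/5 - 7*x^4/5:
  f_t(t,x)  = -9/5
  f_x(t,x)  = -28*x^3/5
  f_xx(t,x) = -84*x^2/5
Assemble drift = f_t + (1/2) f_xx = -42*x^2/5 - 9/5 and diffusion = f_x = -28*x^3/5. Substituting x = B_t:
  d(-7*B_t^4/5 - 9*t/5) = (-42*B_t^2/5 - 9/5) dt + (-28*B_t^3/5) dB_t.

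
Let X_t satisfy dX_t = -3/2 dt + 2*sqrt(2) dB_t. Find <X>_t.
<X>_t = 8*t

For an Itô process dX_t = a(t) dt + b(t) dB_t, the quadratic variation is <X>_t = int_0^t b(s)^2 ds (the drift term does not contribute). Here b(s) = 2*sqrt(2), so
  b(s)^2 = 8.
Integrating from 0 to t:
  <X>_t = int_0^t (8) ds = 8*t.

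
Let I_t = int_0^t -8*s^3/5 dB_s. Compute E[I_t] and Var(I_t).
E[I_t] = 0; Var(I_t) = 64*t^7/175

The Itô integral of a deterministic integrand f(s) has mean 0 because each increment f(s) * (B_{s+ds} - B_s) has mean 0. By the Itô isometry:
  Var( int_0^t f(s) dB_s ) = E[ (int_0^t f(s) dB_s)^2 ] = int_0^t f(s)^2 ds.
Here f(s) = -8*s^3/5, so f(s)^2 = 64*s^6/25. Integrate:
  int_0^t (64*s^6/25) ds = 64*t^7/175.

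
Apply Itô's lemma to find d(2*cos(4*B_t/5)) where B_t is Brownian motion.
d(2*cos(4*B_t/5)) = (-16*cos(4*B_t/5)/25) dt + (-8*sin(4*B_t/5)/5) dB_t

Itô's formula for f(B_t) gives d f(B_t) = f'(B_t) dB_t + (1/2) f''(B_t) dt. Compute derivatives of f(x) = 2*cos(4*x/5):
  f'(x)  = -8*sin(4*x/5)/5
  f''(x) = -32*cos(4*x/5)/25
Substitute x = B_t and multiply the f'' term by 1/2:
  drift     = (1/2) * (-32*cos(4*x/5)/25) evaluated at B_t = -16*cos(4*B_t/5)/25
  diffusion = (-8*sin(4*x/5)/5) evaluated at B_t = -8*sin(4*B_t/5)/5
Therefore d(2*cos(4*B_t/5)) = (-16*cos(4*B_t/5)/25) dt + (-8*sin(4*B_t/5)/5) dB_t.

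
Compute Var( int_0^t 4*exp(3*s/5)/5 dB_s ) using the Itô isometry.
Var = 8*exp(6*t/5)/15 - 8/15

The Itô integral of a deterministic integrand f(s) has mean 0 because each increment f(s) * (B_{s+ds} - B_s) has mean 0. By the Itô isometry:
  Var( int_0^t f(s) dB_s ) = E[ (int_0^t f(s) dB_s)^2 ] = int_0^t f(s)^2 ds.
Here f(s) = 4*exp(3*s/5)/5, so f(s)^2 = 16*exp(6*s/5)/25. Integrate:
  int_0^t (16*exp(6*s/5)/25) ds = 8*exp(6*t/5)/15 - 8/15.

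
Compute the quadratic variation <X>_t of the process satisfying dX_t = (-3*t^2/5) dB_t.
<X>_t = 9*t^5/125

For an Itô process dX_t = a(t) dt + b(t) dB_t, the quadratic variation is <X>_t = int_0^t b(s)^2 ds (the drift term does not contribute). Here b(s) = -3*s^2/5, so
  b(s)^2 = 9*s^4/25.
Integrating from 0 to t:
  <X>_t = int_0^t (9*s^4/25) ds = 9*t^5/125.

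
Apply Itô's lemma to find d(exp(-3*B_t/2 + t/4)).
d(exp(-3*B_t/2 + t/4)) = (11*exp(-3*B_t/2 + t/4)/8) dt + (-3*exp(-3*B_t/2 + t/4)/2) dB_t

Itô's formula for f(t, x): d f(t, B_t) = (f_t + (1/2) f_xx) dt + f_x dB_t. Compute partials of f(t, x) = exp(t/4 - 3*x/2):
  f_t(t,x)  = exp(t/4 - 3*x/2)/4
  f_x(t,x)  = -3*exp(t/4 - 3*x/2)/2
  f_xx(t,x) = 9*exp(t/4 - 3*x/2)/4
Assemble drift = f_t + (1/2) f_xx = 11*exp(t/4 - 3*x/2)/8 and diffusion = f_x = -3*exp(t/4 - 3*x/2)/2. Substituting x = B_t:
  d(exp(-3*B_t/2 + t/4)) = (11*exp(-3*B_t/2 + t/4)/8) dt + (-3*exp(-3*B_t/2 + t/4)/2) dB_t.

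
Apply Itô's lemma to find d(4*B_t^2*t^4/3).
d(4*B_t^2*t^4/3) = (4*t^3*(4*B_t^2 + t)/3) dt + (8*B_t*t^4/3) dB_t

Itô's formula for f(t, x): d f(t, B_t) = (f_t + (1/2) f_xx) dt + f_x dB_t. Compute partials of f(t, x) = 4*t^4*x^2/3:
  f_t(t,x)  = 16*t^3*x^2/3
  f_x(t,x)  = 8*t^4*x/3
  f_xx(t,x) = 8*t^4/3
Assemble drift = f_t + (1/2) f_xx = 4*t^3*(t + 4*x^2)/3 and diffusion = f_x = 8*t^4*x/3. Substituting x = B_t:
  d(4*B_t^2*t^4/3) = (4*t^3*(4*B_t^2 + t)/3) dt + (8*B_t*t^4/3) dB_t.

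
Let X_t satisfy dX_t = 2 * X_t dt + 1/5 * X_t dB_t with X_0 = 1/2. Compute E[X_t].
E[X_t] = exp(2*t)/2

For GBM dX = mu X dt + sigma X dB with X_0 = x_0, apply Itô to Y = log X: dY = (mu - sigma^2/2) dt + sigma dB, so Y_t = log(x_0) + (mu - sigma^2/2) t + sigma B_t and hence X_t = x_0 * exp((mu - sigma^2/2) t + sigma B_t).
With mu = 2, sigma = 1/5, x_0 = 1/2, this gives:
  X_t = 1/2 * exp((99/50) * t + (1/5) * B_t).
Since sigma*B_t ~ Normal(0, sigma^2 t), E[exp(sigma*B_t)] = exp(sigma^2 t / 2); so E[X_t] = x_0 * exp((mu - sigma^2/2) t) * exp(sigma^2 t / 2) = x_0 * exp(mu t) = exp(2*t)/2.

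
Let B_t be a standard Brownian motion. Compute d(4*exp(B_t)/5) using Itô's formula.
d(4*exp(B_t)/5) = (2*exp(B_t)/5) dt + (4*exp(B_t)/5) dB_t

Itô's formula for f(B_t) gives d f(B_t) = f'(B_t) dB_t + (1/2) f''(B_t) dt. Compute derivatives of f(x) = 4*exp(x)/5:
  f'(x)  = 4*exp(x)/5
  f''(x) = 4*exp(x)/5
Substitute x = B_t and multiply the f'' term by 1/2:
  drift     = (1/2) * (4*exp(x)/5) evaluated at B_t = 2*exp(B_t)/5
  diffusion = (4*exp(x)/5) evaluated at B_t = 4*exp(B_t)/5
Therefore d(4*exp(B_t)/5) = (2*exp(B_t)/5) dt + (4*exp(B_t)/5) dB_t.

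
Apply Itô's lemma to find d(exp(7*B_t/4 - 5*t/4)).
d(exp(7*B_t/4 - 5*t/4)) = (9*exp(7*B_t/4 - 5*t/4)/32) dt + (7*exp(7*B_t/4 - 5*t/4)/4) dB_t

Itô's formula for f(t, x): d f(t, B_t) = (f_t + (1/2) f_xx) dt + f_x dB_t. Compute partials of f(t, x) = exp(-5*t/4 + 7*x/4):
  f_t(t,x)  = -5*exp(-5*t/4 + 7*x/4)/4
  f_x(t,x)  = 7*exp(-5*t/4 + 7*x/4)/4
  f_xx(t,x) = 49*exp(-5*t/4 + 7*x/4)/16
Assemble drift = f_t + (1/2) f_xx = 9*exp(-5*t/4 + 7*x/4)/32 and diffusion = f_x = 7*exp(-5*t/4 + 7*x/4)/4. Substituting x = B_t:
  d(exp(7*B_t/4 - 5*t/4)) = (9*exp(7*B_t/4 - 5*t/4)/32) dt + (7*exp(7*B_t/4 - 5*t/4)/4) dB_t.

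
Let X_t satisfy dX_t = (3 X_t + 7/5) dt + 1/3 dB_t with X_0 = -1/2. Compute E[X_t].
E[X_t] = -exp(3*t)/30 - 7/15

Taking expectations and using E[dB_t] = 0, the mean m(t) = E[X_t] satisfies the ODE m'(t) = a m(t) + b with m(0) = x_0. With a = 3, b = 7/5, x_0 = -1/2, the solution is
  m(t) = x_0 * exp(a t) + (b/a) * (exp(a t) - 1)
       = (-1/2) * exp(3 t) + ((7/5)/3) * (exp(3 t) - 1)
       = -exp(3*t)/30 - 7/15.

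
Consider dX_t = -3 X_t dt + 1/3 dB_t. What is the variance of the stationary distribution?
lim Var(X_t) = 1/54

The OU SDE dX = -theta X dt + sigma dB admits the integrating factor exp(theta t): d(exp(theta t) X_t) = sigma exp(theta t) dB_t. Integrating from 0 to t gives X_t = x_0 * exp(-theta t) + sigma * int_0^t exp(-theta (t-s)) dB_s for any initial x_0. The Itô integral has variance (by the Itô isometry) sigma^2 * int_0^t exp(-2 theta (t - s)) ds = sigma^2 * (1 - exp(-2 theta t)) / (2 theta), independent of x_0.
With theta = 3, sigma = 1/3:
  Var(X_t) = (1/3)^2 * (1 - exp(-2*3 t)) / (2 * 3) = 1/54 - exp(-6*t)/54.
As t -> infinity, exp(-2*3 t) -> 0, so the stationary variance is sigma^2 / (2 theta) = 1/54.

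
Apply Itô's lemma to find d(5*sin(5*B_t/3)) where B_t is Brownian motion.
d(5*sin(5*B_t/3)) = (-125*sin(5*B_t/3)/18) dt + (25*cos(5*B_t/3)/3) dB_t

Itô's formula for f(B_t) gives d f(B_t) = f'(B_t) dB_t + (1/2) f''(B_t) dt. Compute derivatives of f(x) = 5*sin(5*x/3):
  f'(x)  = 25*cos(5*x/3)/3
  f''(x) = -125*sin(5*x/3)/9
Substitute x = B_t and multiply the f'' term by 1/2:
  drift     = (1/2) * (-125*sin(5*x/3)/9) evaluated at B_t = -125*sin(5*B_t/3)/18
  diffusion = (25*cos(5*x/3)/3) evaluated at B_t = 25*cos(5*B_t/3)/3
Therefore d(5*sin(5*B_t/3)) = (-125*sin(5*B_t/3)/18) dt + (25*cos(5*B_t/3)/3) dB_t.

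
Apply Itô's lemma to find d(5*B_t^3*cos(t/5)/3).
d(5*B_t^3*cos(t/5)/3) = (B_t*(-B_t^2*sin(t/5) + 15*cos(t/5))/3) dt + (5*B_t^2*cos(t/5)) dB_t

Itô's formula for f(t, x): d f(t, B_t) = (f_t + (1/2) f_xx) dt + f_x dB_t. Compute partials of f(t, x) = 5*x^3*cos(t/5)/3:
  f_t(t,x)  = -x^3*sin(t/5)/3
  f_x(t,x)  = 5*x^2*cos(t/5)
  f_xx(t,x) = 10*x*cos(t/5)
Assemble drift = f_t + (1/2) f_xx = x*(-x^2*sin(t/5) + 15*cos(t/5))/3 and diffusion = f_x = 5*x^2*cos(t/5). Substituting x = B_t:
  d(5*B_t^3*cos(t/5)/3) = (B_t*(-B_t^2*sin(t/5) + 15*cos(t/5))/3) dt + (5*B_t^2*cos(t/5)) dB_t.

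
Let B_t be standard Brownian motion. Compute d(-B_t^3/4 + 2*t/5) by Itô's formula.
d(-B_t^3/4 + 2*t/5) = (2/5 - 3*B_t/4) dt + (-3*B_t^2/4) dB_t

Itô's formula for f(t, x): d f(t, B_t) = (f_t + (1/2) f_xx) dt + f_x dB_t. Compute partials of f(t, x) = 2*t/5 - x^3/4:
  f_t(t,x)  = 2/5
  f_x(t,x)  = -3*x^2/4
  f_xx(t,x) = -3*x/2
Assemble drift = f_t + (1/2) f_xx = 2/5 - 3*x/4 and diffusion = f_x = -3*x^2/4. Substituting x = B_t:
  d(-B_t^3/4 + 2*t/5) = (2/5 - 3*B_t/4) dt + (-3*B_t^2/4) dB_t.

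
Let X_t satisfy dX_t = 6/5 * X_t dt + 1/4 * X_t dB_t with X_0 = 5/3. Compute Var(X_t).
Var(X_t) = 25*(exp(t/16) - 1)*exp(12*t/5)/9

For GBM dX = mu X dt + sigma X dB with X_0 = x_0, apply Itô to Y = log X: dY = (mu - sigma^2/2) dt + sigma dB, so Y_t = log(x_0) + (mu - sigma^2/2) t + sigma B_t and hence X_t = x_0 * exp((mu - sigma^2/2) t + sigma B_t).
With mu = 6/5, sigma = 1/4, x_0 = 5/3, this gives:
  X_t = 5/3 * exp((187/160) * t + (1/4) * B_t).
Since sigma*B_t ~ Normal(0, sigma^2 t), E[exp(sigma*B_t)] = exp(sigma^2 t / 2); so E[X_t] = x_0 * exp((mu - sigma^2/2) t) * exp(sigma^2 t / 2) = x_0 * exp(mu t) = 5*exp(6*t/5)/3.
Var(X_t) = E[X_t^2] - (E[X_t])^2 = x_0^2 * exp(2 mu t) * (exp(sigma^2 t) - 1) = 25*(exp(t/16) - 1)*exp(12*t/5)/9.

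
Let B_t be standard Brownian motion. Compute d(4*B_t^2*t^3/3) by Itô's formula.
d(4*B_t^2*t^3/3) = (4*t^2*(3*B_t^2 + t)/3) dt + (8*B_t*t^3/3) dB_t

Itô's formula for f(t, x): d f(t, B_t) = (f_t + (1/2) f_xx) dt + f_x dB_t. Compute partials of f(t, x) = 4*t^3*x^2/3:
  f_t(t,x)  = 4*t^2*x^2
  f_x(t,x)  = 8*t^3*x/3
  f_xx(t,x) = 8*t^3/3
Assemble drift = f_t + (1/2) f_xx = 4*t^2*(t + 3*x^2)/3 and diffusion = f_x = 8*t^3*x/3. Substituting x = B_t:
  d(4*B_t^2*t^3/3) = (4*t^2*(3*B_t^2 + t)/3) dt + (8*B_t*t^3/3) dB_t.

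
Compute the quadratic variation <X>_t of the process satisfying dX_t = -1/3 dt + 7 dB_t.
<X>_t = 49*t

For an Itô process dX_t = a(t) dt + b(t) dB_t, the quadratic variation is <X>_t = int_0^t b(s)^2 ds (the drift term does not contribute). Here b(s) = 7, so
  b(s)^2 = 49.
Integrating from 0 to t:
  <X>_t = int_0^t (49) ds = 49*t.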